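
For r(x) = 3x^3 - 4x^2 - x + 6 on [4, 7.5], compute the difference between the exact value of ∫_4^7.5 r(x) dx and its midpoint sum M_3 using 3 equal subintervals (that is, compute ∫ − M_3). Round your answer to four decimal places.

18.9563

Exact integral: ∫_4^7.5 r(x) dx ≈ 1704.755208.
M_3 ≈ 1685.798900.
Error ≈ 1704.755208 − 1685.798900 ≈ 18.9563.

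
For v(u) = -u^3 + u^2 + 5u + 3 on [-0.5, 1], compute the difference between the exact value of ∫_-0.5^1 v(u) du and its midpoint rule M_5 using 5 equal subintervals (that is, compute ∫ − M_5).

0.0028125

Exact integral: ∫_-0.5^1 v(u) du = 6.515625.
M_5 = 6.5128125.
Error = 6.515625 − 6.5128125 = 0.0028125.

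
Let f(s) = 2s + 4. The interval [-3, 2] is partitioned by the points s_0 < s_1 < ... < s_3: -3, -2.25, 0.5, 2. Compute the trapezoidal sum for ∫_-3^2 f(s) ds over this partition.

15

Subinterval widths: 0.75, 2.75, 1.5.
f(-3) = -2, f(-2.25) = -0.5, f(0.5) = 5, f(2) = 8.
On each subinterval the trapezoid contributes (Δs_i/2)·[f(s_{i-1}) + f(s_i)].
Sum = 15.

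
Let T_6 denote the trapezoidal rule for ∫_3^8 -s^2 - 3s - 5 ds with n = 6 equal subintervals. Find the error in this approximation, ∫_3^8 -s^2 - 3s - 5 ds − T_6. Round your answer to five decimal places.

0.57870

Exact integral: ∫_3^8 f(s) ds ≈ -269.1666667.
T_6 ≈ -269.7453704.
Error ≈ -269.1666667 − (-269.7453704) ≈ 0.57870.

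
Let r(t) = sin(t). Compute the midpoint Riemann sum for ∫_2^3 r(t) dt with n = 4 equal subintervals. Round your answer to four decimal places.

Δt = (3 − 2)/4 = 0.25.
Midpoints: 2.125, 2.375, 2.625, 2.875.
r(2.125) ≈ 0.8503, r(2.375) ≈ 0.6937, r(2.625) ≈ 0.4939, r(2.875) ≈ 0.2634.
Sum = Δt · [r(2.125) + r(2.375) + r(2.625) + r(2.875)].
Sum ≈ 0.5753.

0.5753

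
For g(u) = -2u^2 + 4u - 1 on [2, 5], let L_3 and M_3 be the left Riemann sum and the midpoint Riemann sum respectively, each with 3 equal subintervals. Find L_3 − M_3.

L_3 = -25.
M_3 = -38.5.
L_3 − M_3 = 13.5.

13.5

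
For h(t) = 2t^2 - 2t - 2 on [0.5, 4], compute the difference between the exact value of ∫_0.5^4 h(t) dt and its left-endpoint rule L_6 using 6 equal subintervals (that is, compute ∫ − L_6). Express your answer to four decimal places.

6.7488

Exact integral: ∫_0.5^4 h(t) dt ≈ 19.833333.
L_6 ≈ 13.084491.
Error ≈ 19.833333 − 13.084491 ≈ 6.7488.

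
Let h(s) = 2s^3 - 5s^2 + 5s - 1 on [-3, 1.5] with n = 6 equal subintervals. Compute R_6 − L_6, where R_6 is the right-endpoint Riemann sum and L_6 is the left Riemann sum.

R_6 = -70.1015625.
L_6 = -157.8515625.
R_6 − L_6 = 87.75.

87.75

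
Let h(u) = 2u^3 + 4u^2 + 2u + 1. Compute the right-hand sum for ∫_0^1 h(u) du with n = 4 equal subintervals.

Δu = (1 − 0)/4 = 0.25.
Right endpoints: 0.25, 0.5, 0.75, 1.
h(0.25) = 1.78125, h(0.5) = 3.25, h(0.75) = 5.59375, h(1) = 9.
Sum = Δu · [h(0.25) + h(0.5) + h(0.75) + h(1)].
Sum = 4.90625.

4.90625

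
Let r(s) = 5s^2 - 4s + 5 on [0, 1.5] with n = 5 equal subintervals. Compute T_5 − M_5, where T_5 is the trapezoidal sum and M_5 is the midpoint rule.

0.16875

T_5 = 8.7375.
M_5 = 8.56875.
T_5 − M_5 = 0.16875.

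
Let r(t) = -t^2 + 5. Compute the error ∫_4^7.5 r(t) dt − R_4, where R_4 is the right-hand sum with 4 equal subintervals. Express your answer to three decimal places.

Exact integral: ∫_4^7.5 r(t) dt ≈ -101.79167.
R_4 = -119.84765625.
Error ≈ -101.79167 − (-119.84765625) ≈ 18.056.

18.056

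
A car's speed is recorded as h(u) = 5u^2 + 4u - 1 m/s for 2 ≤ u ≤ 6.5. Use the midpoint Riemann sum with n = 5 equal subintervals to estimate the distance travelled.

514.85625

Δu = (6.5 − 2)/5 = 0.9.
Midpoints: 2.45, 3.35, 4.25, 5.15, 6.05.
h(2.45) = 38.8125, h(3.35) = 68.5125, h(4.25) = 106.3125, h(5.15) = 152.2125, h(6.05) = 206.2125.
Sum = Δu · [h(2.45) + h(3.35) + h(4.25) + h(5.15) + h(6.05)].
Sum = 514.85625.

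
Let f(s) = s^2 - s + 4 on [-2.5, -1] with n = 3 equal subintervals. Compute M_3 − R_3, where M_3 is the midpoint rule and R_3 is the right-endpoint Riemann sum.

1.59375

M_3 = 13.46875.
R_3 = 11.875.
M_3 − R_3 = 1.59375.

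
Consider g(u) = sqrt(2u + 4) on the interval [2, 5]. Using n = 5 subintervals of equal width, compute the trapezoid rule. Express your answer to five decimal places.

9.91601

Δu = (5 − 2)/5 = 0.6.
g(2) ≈ 2.82843, g(2.6) ≈ 3.03315, g(3.2) ≈ 3.22490, g(3.8) ≈ 3.40588, g(4.4) ≈ 3.57771, g(5) ≈ 3.74166.
T_5 = (Δu/2)·[g(u_0) + 2g(u_1) + ... + 2g(u_{4}) + g(u_5)].
Sum ≈ 9.91601.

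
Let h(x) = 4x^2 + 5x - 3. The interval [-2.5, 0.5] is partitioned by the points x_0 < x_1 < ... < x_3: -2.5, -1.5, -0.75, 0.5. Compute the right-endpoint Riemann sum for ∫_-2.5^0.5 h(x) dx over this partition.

Subinterval widths: 1, 0.75, 1.25.
Right endpoints: -1.5, -0.75, 0.5.
h(-1.5) = -1.5, h(-0.75) = -4.5, h(0.5) = 0.5.
Sum = Σ Δx_i · h(x_i).
Sum = -4.25.

-4.25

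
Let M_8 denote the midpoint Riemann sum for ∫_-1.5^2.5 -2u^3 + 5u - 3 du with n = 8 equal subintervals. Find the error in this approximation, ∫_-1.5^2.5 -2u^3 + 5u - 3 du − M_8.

-0.25

Exact integral: ∫_-1.5^2.5 f(u) du = -19.
M_8 = -18.75.
Error = -19 − (-18.75) = -0.25.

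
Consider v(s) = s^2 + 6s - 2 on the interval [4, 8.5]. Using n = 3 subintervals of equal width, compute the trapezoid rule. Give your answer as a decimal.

Δs = (8.5 − 4)/3 = 1.5.
v(4) = 38, v(5.5) = 61.25, v(7) = 89, v(8.5) = 121.25.
T_3 = (Δs/2)·[v(s_0) + 2v(s_1) + 2v(s_2) + v(s_3)].
Sum = 344.8125.

344.8125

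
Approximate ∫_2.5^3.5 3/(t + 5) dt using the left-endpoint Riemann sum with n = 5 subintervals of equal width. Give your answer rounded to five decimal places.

Δt = (3.5 − 2.5)/5 = 0.2.
Left endpoints: 2.5, 2.7, 2.9, 3.1, 3.3.
f(2.5) = 0.4, f(2.7) = 30/77, f(2.9) = 30/79, f(3.1) = 10/27, f(3.3) = 30/83.
Sum = Δt · [f(2.5) + f(2.7) + f(2.9) + f(3.1) + f(3.3)].
Sum ≈ 0.38023.

0.38023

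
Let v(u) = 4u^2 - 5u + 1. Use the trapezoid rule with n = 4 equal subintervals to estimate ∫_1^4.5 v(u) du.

Δu = (4.5 − 1)/4 = 0.875.
v(1) = 0, v(1.875) = 5.6875, v(2.75) = 17.5, v(3.625) = 35.4375, v(4.5) = 59.5.
T_4 = (Δu/2)·[v(u_0) + 2v(u_1) + 2v(u_2) + 2v(u_3) + v(u_4)].
Sum = 77.328125.

77.328125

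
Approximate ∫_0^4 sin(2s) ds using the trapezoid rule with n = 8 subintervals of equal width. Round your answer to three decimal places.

Δs = (4 − 0)/8 = 0.5.
f(0) ≈ 0.000, f(0.5) ≈ 0.841, f(1) ≈ 0.909, f(1.5) ≈ 0.141, f(2) ≈ -0.757, f(2.5) ≈ -0.959, f(3) ≈ -0.279, f(3.5) ≈ 0.657, f(4) ≈ 0.989.
T_8 = (Δs/2)·[f(s_0) + 2f(s_1) + ... + 2f(s_{7}) + f(s_8)].
Sum ≈ 0.524.

0.524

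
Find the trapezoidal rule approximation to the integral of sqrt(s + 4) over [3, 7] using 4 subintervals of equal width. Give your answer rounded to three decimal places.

Δs = (7 − 3)/4 = 1.
f(3) ≈ 2.646, f(4) ≈ 2.828, f(5) ≈ 3.000, f(6) ≈ 3.162, f(7) ≈ 3.317.
T_4 = (Δs/2)·[f(s_0) + 2f(s_1) + 2f(s_2) + 2f(s_3) + f(s_4)].
Sum ≈ 11.972.

11.972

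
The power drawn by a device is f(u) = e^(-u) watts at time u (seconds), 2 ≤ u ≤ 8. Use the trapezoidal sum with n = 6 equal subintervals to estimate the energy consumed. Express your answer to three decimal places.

Δu = (8 − 2)/6 = 1.
f(2) ≈ 0.135, f(3) ≈ 0.050, f(4) ≈ 0.018, f(5) ≈ 0.007, f(6) ≈ 0.002, f(7) ≈ 0.001, f(8) ≈ 0.000.
T_6 = (Δu/2)·[f(u_0) + 2f(u_1) + ... + 2f(u_{5}) + f(u_6)].
Sum ≈ 0.146.

0.146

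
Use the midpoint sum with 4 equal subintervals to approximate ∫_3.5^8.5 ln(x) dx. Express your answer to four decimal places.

8.8167

Δx = (8.5 − 3.5)/4 = 1.25.
Midpoints: 4.125, 5.375, 6.625, 7.875.
f(4.125) ≈ 1.4171, f(5.375) ≈ 1.6818, f(6.625) ≈ 1.8909, f(7.875) ≈ 2.0637.
Sum = Δx · [f(4.125) + f(5.375) + f(6.625) + f(7.875)].
Sum ≈ 8.8167.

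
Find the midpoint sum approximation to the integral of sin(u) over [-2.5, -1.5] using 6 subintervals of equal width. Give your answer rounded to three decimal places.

Δu = (-1.5 − (-2.5))/6 = 1/6.
Midpoints: -29/12, -2.25, -25/12, -23/12, -1.75, -19/12.
f(-29/12) ≈ -0.663, f(-2.25) ≈ -0.778, f(-25/12) ≈ -0.872, f(-23/12) ≈ -0.941, f(-1.75) ≈ -0.984, f(-19/12) ≈ -1.000.
Sum = Δu · [f(-29/12) + f(-2.25) + f(-25/12) + ...].
Sum ≈ -0.873.

-0.873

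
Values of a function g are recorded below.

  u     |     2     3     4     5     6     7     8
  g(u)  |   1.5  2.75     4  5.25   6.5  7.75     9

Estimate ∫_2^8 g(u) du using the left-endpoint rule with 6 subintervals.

Δu = 1.
Sum = 1·[1.5 + 2.75 + 4 + 5.25 + 6.5 + 7.75] = 27.75.

27.75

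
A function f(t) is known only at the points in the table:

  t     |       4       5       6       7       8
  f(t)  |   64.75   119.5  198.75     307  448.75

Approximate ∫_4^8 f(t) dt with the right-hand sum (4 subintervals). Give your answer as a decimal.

1074

Δt = 1.
Sum = 1·[119.5 + 198.75 + 307 + 448.75] = 1074.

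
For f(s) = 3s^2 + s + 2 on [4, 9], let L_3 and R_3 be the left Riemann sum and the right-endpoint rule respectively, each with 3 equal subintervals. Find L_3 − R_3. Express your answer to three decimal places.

L_3 ≈ 547.77778.
R_3 ≈ 881.11111.
L_3 − R_3 ≈ -333.333.

-333.333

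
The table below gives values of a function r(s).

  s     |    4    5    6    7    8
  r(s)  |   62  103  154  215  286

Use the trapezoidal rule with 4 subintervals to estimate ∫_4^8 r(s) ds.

Δs = 1.
T_4 = (1/2)·[62 + 2·103 + 2·154 + 2·215 + 286] = 646.

646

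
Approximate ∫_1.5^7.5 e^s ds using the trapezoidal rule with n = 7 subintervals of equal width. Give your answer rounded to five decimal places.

Δs = (7.5 − 1.5)/7 = 6/7.
f(1.5) ≈ 4.48169, f(33/14) ≈ 10.56073, f(45/14) ≈ 24.88551, f(57/14) ≈ 58.64068, f(69/14) ≈ 138.18197, f(81/14) ≈ 325.61454, f(93/14) ≈ 767.28410, f(7.5) ≈ 1808.04241.
T_7 = (Δs/2)·[f(s_0) + 2f(s_1) + ... + 2f(s_{6}) + f(s_7)].
Sum ≈ 1912.65393.

1912.65393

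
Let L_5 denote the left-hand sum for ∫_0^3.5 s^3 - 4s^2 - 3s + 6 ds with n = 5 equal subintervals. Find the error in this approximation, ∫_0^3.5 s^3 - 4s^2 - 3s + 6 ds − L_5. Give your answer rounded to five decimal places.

Exact integral: ∫_0^3.5 f(s) ds ≈ -17.0260417.
L_5 = -10.85.
Error ≈ -17.0260417 − (-10.85) ≈ -6.17604.

-6.17604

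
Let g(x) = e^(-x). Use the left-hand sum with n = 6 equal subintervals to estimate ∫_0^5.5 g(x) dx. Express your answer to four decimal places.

Δx = (5.5 − 0)/6 = 11/12.
Left endpoints: 0, 11/12, 11/6, 2.75, 11/3, 55/12.
g(0) ≈ 1.0000, g(11/12) ≈ 0.3998, g(11/6) ≈ 0.1599, g(2.75) ≈ 0.0639, g(11/3) ≈ 0.0256, g(55/12) ≈ 0.0102.
Sum = Δx · [g(0) + g(11/12) + g(11/6) + ...].
Sum ≈ 1.5212.

1.5212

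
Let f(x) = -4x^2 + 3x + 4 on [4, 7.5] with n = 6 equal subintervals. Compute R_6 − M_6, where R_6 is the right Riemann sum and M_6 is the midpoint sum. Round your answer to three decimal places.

-45.087

R_6 ≈ -447.48148.
M_6 ≈ -402.39468.
R_6 − M_6 ≈ -45.087.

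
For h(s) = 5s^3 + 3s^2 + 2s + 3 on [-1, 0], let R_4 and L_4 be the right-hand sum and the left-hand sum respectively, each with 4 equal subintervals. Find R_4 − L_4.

1

R_4 = 2.203125.
L_4 = 1.203125.
R_4 − L_4 = 1.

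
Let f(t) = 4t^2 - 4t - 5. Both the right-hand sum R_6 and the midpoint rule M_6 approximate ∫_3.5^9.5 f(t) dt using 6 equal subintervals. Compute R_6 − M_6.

R_6 = 1048.
M_6 = 898.
R_6 − M_6 = 150.

150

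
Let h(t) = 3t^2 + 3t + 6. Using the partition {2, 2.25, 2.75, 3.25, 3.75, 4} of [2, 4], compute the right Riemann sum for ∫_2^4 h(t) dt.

95.390625

Subinterval widths: 0.25, 0.5, 0.5, 0.5, 0.25.
Right endpoints: 2.25, 2.75, 3.25, 3.75, 4.
h(2.25) = 27.9375, h(2.75) = 36.9375, h(3.25) = 47.4375, h(3.75) = 59.4375, h(4) = 66.
Sum = Σ Δt_i · h(t_i).
Sum = 95.390625.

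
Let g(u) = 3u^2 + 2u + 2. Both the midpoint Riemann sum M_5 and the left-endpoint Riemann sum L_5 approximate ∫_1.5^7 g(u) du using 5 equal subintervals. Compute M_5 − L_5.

M_5 = 395.71125.
L_5 = 317.515.
M_5 − L_5 = 78.19625.

78.19625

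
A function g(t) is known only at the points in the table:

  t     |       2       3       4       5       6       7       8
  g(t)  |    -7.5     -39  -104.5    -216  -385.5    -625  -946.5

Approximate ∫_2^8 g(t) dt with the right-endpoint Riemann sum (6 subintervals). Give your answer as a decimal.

Δt = 1.
Sum = 1·[(-39) + (-104.5) + (-216) + (-385.5) + (-625) + (-946.5)] = -2316.5.

-2316.5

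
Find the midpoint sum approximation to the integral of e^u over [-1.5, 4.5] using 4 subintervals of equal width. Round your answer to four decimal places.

81.8973

Δu = (4.5 − (-1.5))/4 = 1.5.
Midpoints: -0.75, 0.75, 2.25, 3.75.
f(-0.75) ≈ 0.4724, f(0.75) ≈ 2.1170, f(2.25) ≈ 9.4877, f(3.75) ≈ 42.5211.
Sum = Δu · [f(-0.75) + f(0.75) + f(2.25) + f(3.75)].
Sum ≈ 81.8973.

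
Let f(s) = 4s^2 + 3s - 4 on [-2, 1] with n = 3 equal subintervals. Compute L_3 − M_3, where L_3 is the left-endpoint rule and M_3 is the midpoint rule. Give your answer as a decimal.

4.5

L_3 = -1.
M_3 = -5.5.
L_3 − M_3 = 4.5.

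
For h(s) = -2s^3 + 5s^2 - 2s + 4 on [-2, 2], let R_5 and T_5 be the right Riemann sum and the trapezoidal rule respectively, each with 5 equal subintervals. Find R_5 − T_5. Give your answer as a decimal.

-16

R_5 = 28.8.
T_5 = 44.8.
R_5 − T_5 = -16.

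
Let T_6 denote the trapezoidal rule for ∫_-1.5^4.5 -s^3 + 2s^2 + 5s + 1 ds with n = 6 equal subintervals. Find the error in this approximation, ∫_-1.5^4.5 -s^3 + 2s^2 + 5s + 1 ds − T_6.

2.5

Exact integral: ∫_-1.5^4.5 f(s) ds = 12.75.
T_6 = 10.25.
Error = 12.75 − 10.25 = 2.5.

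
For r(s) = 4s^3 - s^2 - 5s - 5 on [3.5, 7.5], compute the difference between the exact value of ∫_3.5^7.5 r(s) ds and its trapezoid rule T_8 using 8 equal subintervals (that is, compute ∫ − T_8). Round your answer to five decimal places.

Exact integral: ∫_3.5^7.5 r(s) ds ≈ 2757.6666667.
T_8 = 2768.5.
Error ≈ 2757.6666667 − 2768.5 ≈ -10.83333.

-10.83333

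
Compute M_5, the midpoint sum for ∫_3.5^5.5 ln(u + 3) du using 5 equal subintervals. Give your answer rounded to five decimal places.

Δu = (5.5 − 3.5)/5 = 0.4.
Midpoints: 3.7, 4.1, 4.5, 4.9, 5.3.
f(3.7) ≈ 1.90211, f(4.1) ≈ 1.96009, f(4.5) ≈ 2.01490, f(4.9) ≈ 2.06686, f(5.3) ≈ 2.11626.
Sum = Δu · [f(3.7) + f(4.1) + f(4.5) + f(4.9) + f(5.3)].
Sum ≈ 4.02409.

4.02409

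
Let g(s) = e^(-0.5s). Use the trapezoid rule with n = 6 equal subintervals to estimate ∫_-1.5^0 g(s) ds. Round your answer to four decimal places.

2.2369

Δs = (0 − (-1.5))/6 = 0.25.
g(-1.5) ≈ 2.1170, g(-1.25) ≈ 1.8682, g(-1) ≈ 1.6487, g(-0.75) ≈ 1.4550, g(-0.5) ≈ 1.2840, g(-0.25) ≈ 1.1331, g(0) ≈ 1.0000.
T_6 = (Δs/2)·[g(s_0) + 2g(s_1) + ... + 2g(s_{5}) + g(s_6)].
Sum ≈ 2.2369.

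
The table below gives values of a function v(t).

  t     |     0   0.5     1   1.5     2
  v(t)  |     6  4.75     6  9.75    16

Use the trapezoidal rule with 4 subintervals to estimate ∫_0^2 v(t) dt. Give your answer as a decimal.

Δt = 0.5.
T_4 = (0.5/2)·[6 + 2·4.75 + 2·6 + 2·9.75 + 16] = 15.75.

15.75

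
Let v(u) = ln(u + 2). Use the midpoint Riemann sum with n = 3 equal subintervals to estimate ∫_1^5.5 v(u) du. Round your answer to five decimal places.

Δu = (5.5 − 1)/3 = 1.5.
Midpoints: 1.75, 3.25, 4.75.
v(1.75) ≈ 1.32176, v(3.25) ≈ 1.65823, v(4.75) ≈ 1.90954.
Sum = Δu · [v(1.75) + v(3.25) + v(4.75)].
Sum ≈ 7.33429.

7.33429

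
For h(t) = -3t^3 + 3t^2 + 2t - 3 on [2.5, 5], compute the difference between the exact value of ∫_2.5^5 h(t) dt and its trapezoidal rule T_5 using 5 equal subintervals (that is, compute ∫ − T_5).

Exact integral: ∫_2.5^5 h(t) dt = -318.828125.
T_5 = -322.03125.
Error = -318.828125 − (-322.03125) = 3.203125.

3.203125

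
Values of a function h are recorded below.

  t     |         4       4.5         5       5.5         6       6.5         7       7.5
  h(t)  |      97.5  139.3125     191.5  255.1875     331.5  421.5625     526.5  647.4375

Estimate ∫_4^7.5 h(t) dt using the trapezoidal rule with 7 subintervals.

Δt = 0.5.
T_7 = (0.5/2)·[97.5 + 2·139.3125 + 2·191.5 + 2·255.1875 + 2·331.5 + 2·421.5625 + 2·526.5 + 647.4375] = 1119.015625.

1119.015625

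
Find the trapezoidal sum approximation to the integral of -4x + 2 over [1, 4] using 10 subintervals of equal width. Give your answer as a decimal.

Δx = (4 − 1)/10 = 0.3.
f(1) = -2, f(1.3) = -3.2, f(1.6) = -4.4, f(1.9) = -5.6, f(2.2) = -6.8, f(2.5) = -8, f(2.8) = -9.2, f(3.1) = -10.4, f(3.4) = -11.6, f(3.7) = -12.8, f(4) = -14.
T_10 = (Δx/2)·[f(x_0) + 2f(x_1) + ... + 2f(x_{9}) + f(x_10)].
Sum = -24.

-24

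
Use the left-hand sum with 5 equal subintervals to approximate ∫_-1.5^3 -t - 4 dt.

Δt = (3 − (-1.5))/5 = 0.9.
Left endpoints: -1.5, -0.6, 0.3, 1.2, 2.1.
f(-1.5) = -2.5, f(-0.6) = -3.4, f(0.3) = -4.3, f(1.2) = -5.2, f(2.1) = -6.1.
Sum = Δt · [f(-1.5) + f(-0.6) + f(0.3) + f(1.2) + f(2.1)].
Sum = -19.35.

-19.35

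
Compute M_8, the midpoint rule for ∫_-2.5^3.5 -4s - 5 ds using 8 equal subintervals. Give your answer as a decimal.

-42

Δs = (3.5 − (-2.5))/8 = 0.75.
Midpoints: -2.125, -1.375, -0.625, 0.125, 0.875, 1.625, 2.375, 3.125.
f(-2.125) = 3.5, f(-1.375) = 0.5, f(-0.625) = -2.5, f(0.125) = -5.5, f(0.875) = -8.5, f(1.625) = -11.5, f(2.375) = -14.5, f(3.125) = -17.5.
Sum = Δs · [f(-2.125) + f(-1.375) + f(-0.625) + ...].
Sum = -42.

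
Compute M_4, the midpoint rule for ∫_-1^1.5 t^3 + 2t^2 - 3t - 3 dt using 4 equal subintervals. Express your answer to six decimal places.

-5.666504

Δt = (1.5 − (-1))/4 = 0.625.
Midpoints: -0.6875, -0.0625, 0.5625, 1.1875.
f(-0.6875) = -1299/4096, f(-0.0625) = -11489/4096, f(0.5625) = -15879/4096, f(1.1875) = -8469/4096.
Sum = Δt · [f(-0.6875) + f(-0.0625) + f(0.5625) + f(1.1875)].
Sum ≈ -5.666504.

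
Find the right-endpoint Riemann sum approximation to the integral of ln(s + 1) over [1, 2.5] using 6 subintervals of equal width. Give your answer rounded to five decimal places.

Δs = (2.5 − 1)/6 = 0.25.
Right endpoints: 1.25, 1.5, 1.75, 2, 2.25, 2.5.
f(1.25) ≈ 0.81093, f(1.5) ≈ 0.91629, f(1.75) ≈ 1.01160, f(2) ≈ 1.09861, f(2.25) ≈ 1.17865, f(2.5) ≈ 1.25276.
Sum = Δs · [f(1.25) + f(1.5) + f(1.75) + ...].
Sum ≈ 1.56721.

1.56721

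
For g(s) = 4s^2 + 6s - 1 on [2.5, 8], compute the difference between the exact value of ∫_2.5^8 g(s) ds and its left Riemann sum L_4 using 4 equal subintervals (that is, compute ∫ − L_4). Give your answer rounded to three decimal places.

Exact integral: ∫_2.5^8 g(s) ds ≈ 829.58333.
L_4 = 655.015625.
Error ≈ 829.58333 − 655.015625 ≈ 174.568.

174.568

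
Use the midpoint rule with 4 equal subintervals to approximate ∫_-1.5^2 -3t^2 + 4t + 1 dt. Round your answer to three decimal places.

Δt = (2 − (-1.5))/4 = 0.875.
Midpoints: -1.0625, -0.1875, 0.6875, 1.5625.
f(-1.0625) = -6.63671875, f(-0.1875) = 0.14453125, f(0.6875) = 2.33203125, f(1.5625) = -0.07421875.
Sum = Δt · [f(-1.0625) + f(-0.1875) + f(0.6875) + f(1.5625)].
Sum ≈ -3.705.

-3.705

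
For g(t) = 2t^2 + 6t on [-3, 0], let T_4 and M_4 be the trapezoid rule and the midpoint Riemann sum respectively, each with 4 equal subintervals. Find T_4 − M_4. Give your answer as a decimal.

T_4 = -8.4375.
M_4 = -9.28125.
T_4 − M_4 = 0.84375.

0.84375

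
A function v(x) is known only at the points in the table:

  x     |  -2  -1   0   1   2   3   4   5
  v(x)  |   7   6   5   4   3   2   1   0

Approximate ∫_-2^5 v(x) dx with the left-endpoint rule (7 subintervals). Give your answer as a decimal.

Δx = 1.
Sum = 1·[7 + 6 + 5 + 4 + 3 + 2 + 1] = 28.

28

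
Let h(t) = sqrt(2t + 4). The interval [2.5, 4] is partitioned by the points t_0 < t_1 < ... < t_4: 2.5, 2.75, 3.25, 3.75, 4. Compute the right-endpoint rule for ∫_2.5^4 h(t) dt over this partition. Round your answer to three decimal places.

Subinterval widths: 0.25, 0.5, 0.5, 0.25.
Right endpoints: 2.75, 3.25, 3.75, 4.
h(2.75) ≈ 3.082, h(3.25) ≈ 3.240, h(3.75) ≈ 3.391, h(4) ≈ 3.464.
Sum = Σ Δt_i · h(t_i).
Sum ≈ 4.952.

4.952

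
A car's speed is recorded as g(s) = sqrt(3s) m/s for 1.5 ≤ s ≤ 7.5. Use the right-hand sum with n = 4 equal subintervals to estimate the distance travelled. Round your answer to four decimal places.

Δs = (7.5 − 1.5)/4 = 1.5.
Right endpoints: 3, 4.5, 6, 7.5.
g(3) ≈ 3.0000, g(4.5) ≈ 3.6742, g(6) ≈ 4.2426, g(7.5) ≈ 4.7434.
Sum = Δs · [g(3) + g(4.5) + g(6) + g(7.5)].
Sum ≈ 23.4904.

23.4904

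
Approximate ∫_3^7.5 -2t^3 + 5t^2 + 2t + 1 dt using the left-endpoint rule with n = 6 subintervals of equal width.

Δt = (7.5 − 3)/6 = 0.75.
Left endpoints: 3, 3.75, 4.5, 5.25, 6, 6.75.
f(3) = -2, f(3.75) = -26.65625, f(4.5) = -71, f(5.25) = -140.09375, f(6) = -239, f(6.75) = -372.78125.
Sum = Δt · [f(3) + f(3.75) + f(4.5) + ...].
Sum = -638.6484375.

-638.6484375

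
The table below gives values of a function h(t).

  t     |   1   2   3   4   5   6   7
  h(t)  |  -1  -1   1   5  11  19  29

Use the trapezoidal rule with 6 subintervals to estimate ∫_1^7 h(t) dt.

Δt = 1.
T_6 = (1/2)·[(-1) + 2·(-1) + 2·1 + 2·5 + 2·11 + 2·19 + 29] = 49.

49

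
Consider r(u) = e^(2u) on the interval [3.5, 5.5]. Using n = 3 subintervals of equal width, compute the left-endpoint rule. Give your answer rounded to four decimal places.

Δu = (5.5 − 3.5)/3 = 2/3.
Left endpoints: 3.5, 25/6, 29/6.
r(3.5) ≈ 1096.6332, r(25/6) ≈ 4160.2620, r(29/6) ≈ 15782.6524.
Sum = Δu · [r(3.5) + r(25/6) + r(29/6)].
Sum ≈ 14026.3650.

14026.3650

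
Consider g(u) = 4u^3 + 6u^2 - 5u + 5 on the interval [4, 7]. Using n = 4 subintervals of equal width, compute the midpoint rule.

2625.375

Δu = (7 − 4)/4 = 0.75.
Midpoints: 4.375, 5.125, 5.875, 6.625.
g(4.375) = 432.9296875, g(5.125) = 675.4140625, g(5.875) = 993.8359375, g(6.625) = 1398.3203125.
Sum = Δu · [g(4.375) + g(5.125) + g(5.875) + g(6.625)].
Sum = 2625.375.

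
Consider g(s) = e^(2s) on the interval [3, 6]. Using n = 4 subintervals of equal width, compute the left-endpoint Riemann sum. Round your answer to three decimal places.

Δs = (6 − 3)/4 = 0.75.
Left endpoints: 3, 3.75, 4.5, 5.25.
g(3) ≈ 403.429, g(3.75) ≈ 1808.042, g(4.5) ≈ 8103.084, g(5.25) ≈ 36315.503.
Sum = Δs · [g(3) + g(3.75) + g(4.5) + g(5.25)].
Sum ≈ 34972.543.

34972.543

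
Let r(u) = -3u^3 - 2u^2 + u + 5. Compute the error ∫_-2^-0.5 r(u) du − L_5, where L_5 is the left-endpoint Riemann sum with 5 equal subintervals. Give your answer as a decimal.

Exact integral: ∫_-2^-0.5 r(u) du = 12.328125.
L_5 = 14.73.
Error = 12.328125 − 14.73 = -2.401875.

-2.401875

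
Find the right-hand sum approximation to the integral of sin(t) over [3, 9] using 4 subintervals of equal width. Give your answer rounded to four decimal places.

Δt = (9 − 3)/4 = 1.5.
Right endpoints: 4.5, 6, 7.5, 9.
f(4.5) ≈ -0.9775, f(6) ≈ -0.2794, f(7.5) ≈ 0.9380, f(9) ≈ 0.4121.
Sum = Δt · [f(4.5) + f(6) + f(7.5) + f(9)].
Sum ≈ 0.1398.

0.1398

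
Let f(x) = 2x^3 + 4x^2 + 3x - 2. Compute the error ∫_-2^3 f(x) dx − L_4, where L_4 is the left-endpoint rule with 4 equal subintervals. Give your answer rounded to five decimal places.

56.51042

Exact integral: ∫_-2^3 f(x) dx ≈ 76.6666667.
L_4 = 20.15625.
Error ≈ 76.6666667 − 20.15625 ≈ 56.51042.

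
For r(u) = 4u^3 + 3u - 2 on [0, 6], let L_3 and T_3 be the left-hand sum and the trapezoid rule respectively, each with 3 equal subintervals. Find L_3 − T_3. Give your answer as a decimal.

-882

L_3 = 600.
T_3 = 1482.
L_3 − T_3 = -882.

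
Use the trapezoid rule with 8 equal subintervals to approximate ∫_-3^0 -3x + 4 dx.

Δx = (0 − (-3))/8 = 0.375.
f(-3) = 13, f(-2.625) = 11.875, f(-2.25) = 10.75, f(-1.875) = 9.625, f(-1.5) = 8.5, f(-1.125) = 7.375, f(-0.75) = 6.25, f(-0.375) = 5.125, f(0) = 4.
T_8 = (Δx/2)·[f(x_0) + 2f(x_1) + ... + 2f(x_{7}) + f(x_8)].
Sum = 25.5.

25.5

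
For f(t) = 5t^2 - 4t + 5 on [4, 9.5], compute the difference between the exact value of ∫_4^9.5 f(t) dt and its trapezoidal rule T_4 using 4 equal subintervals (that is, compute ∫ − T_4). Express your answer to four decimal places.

-8.6654

Exact integral: ∫_4^9.5 f(t) dt ≈ 1201.291667.
T_4 = 1209.95703125.
Error ≈ 1201.291667 − 1209.95703125 ≈ -8.6654.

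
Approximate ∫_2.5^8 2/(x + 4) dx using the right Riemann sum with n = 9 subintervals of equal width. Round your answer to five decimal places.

Δx = (8 − 2.5)/9 = 11/18.
Right endpoints: 28/9, 67/18, 13/3, 89/18, 50/9, 37/6, 61/9, 133/18, 8.
f(28/9) = 0.28125, f(67/18) = 36/139, f(13/3) = 0.24, f(89/18) = 36/161, f(50/9) = 9/43, f(37/6) = 12/61, f(61/9) = 18/97, f(133/18) = 36/205, f(8) = 1/6.
Sum = Δx · [f(28/9) + f(67/18) + f(13/3) + ...].
Sum ≈ 1.18416.

1.18416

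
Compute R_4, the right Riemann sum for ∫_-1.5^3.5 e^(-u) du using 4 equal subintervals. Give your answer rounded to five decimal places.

2.23438

Δu = (3.5 − (-1.5))/4 = 1.25.
Right endpoints: -0.25, 1, 2.25, 3.5.
f(-0.25) ≈ 1.28403, f(1) ≈ 0.36788, f(2.25) ≈ 0.10540, f(3.5) ≈ 0.03020.
Sum = Δu · [f(-0.25) + f(1) + f(2.25) + f(3.5)].
Sum ≈ 2.23438.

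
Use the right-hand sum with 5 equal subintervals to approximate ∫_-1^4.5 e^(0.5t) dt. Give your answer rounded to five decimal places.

23.09259

Δt = (4.5 − (-1))/5 = 1.1.
Right endpoints: 0.1, 1.2, 2.3, 3.4, 4.5.
f(0.1) ≈ 1.05127, f(1.2) ≈ 1.82212, f(2.3) ≈ 3.15819, f(3.4) ≈ 5.47395, f(4.5) ≈ 9.48774.
Sum = Δt · [f(0.1) + f(1.2) + f(2.3) + f(3.4) + f(4.5)].
Sum ≈ 23.09259.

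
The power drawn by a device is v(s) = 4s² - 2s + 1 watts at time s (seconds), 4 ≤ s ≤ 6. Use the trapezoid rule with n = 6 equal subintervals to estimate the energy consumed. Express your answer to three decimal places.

184.815

Δs = (6 − 4)/6 = 1/3.
v(4) = 57, v(13/3) = 607/9, v(14/3) = 709/9, v(5) = 91, v(16/3) = 937/9, v(17/3) = 1063/9, v(6) = 133.
T_6 = (Δs/2)·[v(s_0) + 2v(s_1) + ... + 2v(s_{5}) + v(s_6)].
Sum ≈ 184.815.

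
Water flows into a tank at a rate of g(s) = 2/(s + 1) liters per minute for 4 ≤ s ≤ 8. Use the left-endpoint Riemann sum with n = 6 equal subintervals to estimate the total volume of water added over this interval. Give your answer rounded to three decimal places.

Δs = (8 − 4)/6 = 2/3.
Left endpoints: 4, 14/3, 16/3, 6, 20/3, 22/3.
g(4) = 0.4, g(14/3) = 6/17, g(16/3) = 6/19, g(6) = 2/7, g(20/3) = 6/23, g(22/3) = 0.24.
Sum = Δs · [g(4) + g(14/3) + g(16/3) + ...].
Sum ≈ 1.237.

1.237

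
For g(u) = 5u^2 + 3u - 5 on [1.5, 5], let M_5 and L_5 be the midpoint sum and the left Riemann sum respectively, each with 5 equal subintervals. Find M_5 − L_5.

M_5 = 218.61875.
L_5 = 177.275.
M_5 − L_5 = 41.34375.

41.34375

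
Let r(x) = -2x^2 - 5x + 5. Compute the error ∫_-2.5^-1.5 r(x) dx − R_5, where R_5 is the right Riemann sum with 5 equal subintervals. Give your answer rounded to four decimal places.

Exact integral: ∫_-2.5^-1.5 r(x) dx ≈ 6.833333.
R_5 = 7.12.
Error ≈ 6.833333 − 7.12 ≈ -0.2867.

-0.2867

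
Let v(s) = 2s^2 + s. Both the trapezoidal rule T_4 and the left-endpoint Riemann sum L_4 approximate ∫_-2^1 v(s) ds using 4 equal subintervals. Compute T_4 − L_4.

T_4 = 5.0625.
L_4 = 6.1875.
T_4 − L_4 = -1.125.

-1.125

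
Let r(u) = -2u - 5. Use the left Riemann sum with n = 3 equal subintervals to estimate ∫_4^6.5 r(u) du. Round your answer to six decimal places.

-36.666667

Δu = (6.5 − 4)/3 = 5/6.
Left endpoints: 4, 29/6, 17/3.
r(4) = -13, r(29/6) = -44/3, r(17/3) = -49/3.
Sum = Δu · [r(4) + r(29/6) + r(17/3)].
Sum ≈ -36.666667.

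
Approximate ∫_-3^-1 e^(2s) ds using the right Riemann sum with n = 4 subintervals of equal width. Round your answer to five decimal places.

Δs = (-1 − (-3))/4 = 0.5.
Right endpoints: -2.5, -2, -1.5, -1.
f(-2.5) ≈ 0.00674, f(-2) ≈ 0.01832, f(-1.5) ≈ 0.04979, f(-1) ≈ 0.13534.
Sum = Δs · [f(-2.5) + f(-2) + f(-1.5) + f(-1)].
Sum ≈ 0.10509.

0.10509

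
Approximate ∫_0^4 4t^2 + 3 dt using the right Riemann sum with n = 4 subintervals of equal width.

Δt = (4 − 0)/4 = 1.
Right endpoints: 1, 2, 3, 4.
f(1) = 7, f(2) = 19, f(3) = 39, f(4) = 67.
Sum = Δt · [f(1) + f(2) + f(3) + f(4)].
Sum = 132.

132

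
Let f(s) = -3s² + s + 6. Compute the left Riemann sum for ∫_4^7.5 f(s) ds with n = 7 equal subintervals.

-287.875

Δs = (7.5 − 4)/7 = 0.5.
Left endpoints: 4, 4.5, 5, 5.5, 6, 6.5, 7.
f(4) = -38, f(4.5) = -50.25, f(5) = -64, f(5.5) = -79.25, f(6) = -96, f(6.5) = -114.25, f(7) = -134.
Sum = Δs · [f(4) + f(4.5) + f(5) + ...].
Sum = -287.875.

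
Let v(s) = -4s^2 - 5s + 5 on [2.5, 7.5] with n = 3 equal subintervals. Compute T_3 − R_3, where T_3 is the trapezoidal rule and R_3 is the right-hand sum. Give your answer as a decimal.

187.5

T_3 ≈ -650.9259259.
R_3 ≈ -838.4259259.
T_3 − R_3 = 187.5.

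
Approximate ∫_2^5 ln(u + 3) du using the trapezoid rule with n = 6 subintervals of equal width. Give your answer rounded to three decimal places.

Δu = (5 − 2)/6 = 0.5.
f(2) ≈ 1.609, f(2.5) ≈ 1.705, f(3) ≈ 1.792, f(3.5) ≈ 1.872, f(4) ≈ 1.946, f(4.5) ≈ 2.015, f(5) ≈ 2.079.
T_6 = (Δu/2)·[f(u_0) + 2f(u_1) + ... + 2f(u_{5}) + f(u_6)].
Sum ≈ 5.587.

5.587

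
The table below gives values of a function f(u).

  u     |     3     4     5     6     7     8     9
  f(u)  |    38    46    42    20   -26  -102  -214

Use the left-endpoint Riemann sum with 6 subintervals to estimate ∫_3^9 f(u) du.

Δu = 1.
Sum = 1·[38 + 46 + 42 + 20 + (-26) + (-102)] = 18.

18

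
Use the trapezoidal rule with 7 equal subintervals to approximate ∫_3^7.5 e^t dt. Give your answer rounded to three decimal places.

Δt = (7.5 − 3)/7 = 9/14.
f(3) ≈ 20.086, f(51/14) ≈ 38.201, f(30/7) ≈ 72.654, f(69/14) ≈ 138.182, f(39/7) ≈ 262.809, f(87/14) ≈ 499.839, f(48/7) ≈ 950.647, f(7.5) ≈ 1808.042.
T_7 = (Δt/2)·[f(t_0) + 2f(t_1) + ... + 2f(t_{6}) + f(t_7)].
Sum ≈ 1849.112.

1849.112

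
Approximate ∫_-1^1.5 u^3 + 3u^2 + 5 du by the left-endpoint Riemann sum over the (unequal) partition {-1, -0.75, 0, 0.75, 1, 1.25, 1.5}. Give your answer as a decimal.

Subinterval widths: 0.25, 0.75, 0.75, 0.25, 0.25, 0.25.
Left endpoints: -1, -0.75, 0, 0.75, 1, 1.25.
f(-1) = 7, f(-0.75) = 6.265625, f(0) = 5, f(0.75) = 7.109375, f(1) = 9, f(1.25) = 11.640625.
Sum = Σ Δu_i · f(u_i).
Sum = 17.13671875.

17.13671875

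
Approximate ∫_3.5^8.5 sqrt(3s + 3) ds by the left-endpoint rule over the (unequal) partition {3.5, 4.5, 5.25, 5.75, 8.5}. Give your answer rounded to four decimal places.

21.2608

Subinterval widths: 1, 0.75, 0.5, 2.75.
Left endpoints: 3.5, 4.5, 5.25, 5.75.
f(3.5) ≈ 3.6742, f(4.5) ≈ 4.0620, f(5.25) ≈ 4.3301, f(5.75) ≈ 4.5000.
Sum = Σ Δs_i · f(s_i).
Sum ≈ 21.2608.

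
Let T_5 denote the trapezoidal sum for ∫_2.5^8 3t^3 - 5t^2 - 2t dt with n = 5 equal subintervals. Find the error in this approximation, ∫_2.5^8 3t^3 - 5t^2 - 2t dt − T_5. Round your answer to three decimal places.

Exact integral: ∫_2.5^8 f(t) dt ≈ 2157.66146.
T_5 = 2204.52375.
Error ≈ 2157.66146 − 2204.52375 ≈ -46.862.

-46.862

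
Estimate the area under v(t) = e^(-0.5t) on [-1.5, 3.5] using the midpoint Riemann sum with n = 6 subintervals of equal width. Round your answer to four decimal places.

Δt = (3.5 − (-1.5))/6 = 5/6.
Midpoints: -13/12, -0.25, 7/12, 17/12, 2.25, 37/12.
v(-13/12) ≈ 1.7189, v(-0.25) ≈ 1.1331, v(7/12) ≈ 0.7470, v(17/12) ≈ 0.4925, v(2.25) ≈ 0.3247, v(37/12) ≈ 0.2140.
Sum = Δt · [v(-13/12) + v(-0.25) + v(7/12) + ...].
Sum ≈ 3.8585.

3.8585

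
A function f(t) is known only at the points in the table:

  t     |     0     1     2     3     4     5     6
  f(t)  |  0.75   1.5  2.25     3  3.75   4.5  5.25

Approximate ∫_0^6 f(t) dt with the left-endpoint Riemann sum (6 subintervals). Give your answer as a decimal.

Δt = 1.
Sum = 1·[0.75 + 1.5 + 2.25 + 3 + 3.75 + 4.5] = 15.75.

15.75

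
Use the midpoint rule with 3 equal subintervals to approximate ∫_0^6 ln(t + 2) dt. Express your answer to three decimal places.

9.308

Δt = (6 − 0)/3 = 2.
Midpoints: 1, 3, 5.
f(1) ≈ 1.099, f(3) ≈ 1.609, f(5) ≈ 1.946.
Sum = Δt · [f(1) + f(3) + f(5)].
Sum ≈ 9.308.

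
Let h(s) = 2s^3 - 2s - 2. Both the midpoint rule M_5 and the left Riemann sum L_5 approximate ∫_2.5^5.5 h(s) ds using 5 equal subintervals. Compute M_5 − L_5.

82.17

M_5 = 405.84.
L_5 = 323.67.
M_5 − L_5 = 82.17.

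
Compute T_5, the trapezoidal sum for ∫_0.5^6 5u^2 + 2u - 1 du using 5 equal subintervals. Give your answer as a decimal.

395.5875

Δu = (6 − 0.5)/5 = 1.1.
f(0.5) = 1.25, f(1.6) = 15, f(2.7) = 40.85, f(3.8) = 78.8, f(4.9) = 128.85, f(6) = 191.
T_5 = (Δu/2)·[f(u_0) + 2f(u_1) + ... + 2f(u_{4}) + f(u_5)].
Sum = 395.5875.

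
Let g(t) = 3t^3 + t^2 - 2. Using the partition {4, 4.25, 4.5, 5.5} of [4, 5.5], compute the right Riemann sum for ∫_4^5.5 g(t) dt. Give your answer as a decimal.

661.87109375

Subinterval widths: 0.25, 0.25, 1.
Right endpoints: 4.25, 4.5, 5.5.
g(4.25) = 246.359375, g(4.5) = 291.625, g(5.5) = 527.375.
Sum = Σ Δt_i · g(t_i).
Sum = 661.87109375.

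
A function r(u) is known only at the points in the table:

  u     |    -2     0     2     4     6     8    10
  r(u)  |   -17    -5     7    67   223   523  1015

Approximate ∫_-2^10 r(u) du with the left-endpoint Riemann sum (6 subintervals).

Δu = 2.
Sum = 2·[(-17) + (-5) + 7 + 67 + 223 + 523] = 1596.

1596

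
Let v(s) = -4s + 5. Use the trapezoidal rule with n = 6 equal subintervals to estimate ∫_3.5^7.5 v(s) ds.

Δs = (7.5 − 3.5)/6 = 2/3.
v(3.5) = -9, v(25/6) = -35/3, v(29/6) = -43/3, v(5.5) = -17, v(37/6) = -59/3, v(41/6) = -67/3, v(7.5) = -25.
T_6 = (Δs/2)·[v(s_0) + 2v(s_1) + ... + 2v(s_{5}) + v(s_6)].
Sum = -68.

-68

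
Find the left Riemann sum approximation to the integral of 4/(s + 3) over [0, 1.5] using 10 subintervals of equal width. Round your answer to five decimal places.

Δs = (1.5 − 0)/10 = 0.15.
Left endpoints: 0, 0.15, 0.3, 0.45, 0.6, 0.75, 0.9, 1.05, 1.2, 1.35.
f(0) = 4/3, f(0.15) = 80/63, f(0.3) = 40/33, f(0.45) = 80/69, f(0.6) = 10/9, f(0.75) = 16/15, f(0.9) = 40/39, f(1.05) = 80/81, f(1.2) = 20/21, f(1.35) = 80/87.
Sum = Δs · [f(0) + f(0.15) + f(0.3) + ...].
Sum ≈ 1.65566.

1.65566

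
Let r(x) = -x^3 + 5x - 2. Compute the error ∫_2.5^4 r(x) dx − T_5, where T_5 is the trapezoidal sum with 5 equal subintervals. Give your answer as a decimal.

Exact integral: ∫_2.5^4 r(x) dx = -32.859375.
T_5 = -33.07875.
Error = -32.859375 − (-33.07875) = 0.219375.

0.219375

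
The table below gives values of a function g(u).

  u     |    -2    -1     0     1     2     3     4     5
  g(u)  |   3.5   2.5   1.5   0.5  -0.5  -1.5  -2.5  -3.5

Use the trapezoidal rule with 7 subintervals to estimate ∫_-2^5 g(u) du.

0

Δu = 1.
T_7 = (1/2)·[3.5 + 2·2.5 + 2·1.5 + 2·0.5 + 2·(-0.5) + 2·(-1.5) + 2·(-2.5) + (-3.5)] = 0.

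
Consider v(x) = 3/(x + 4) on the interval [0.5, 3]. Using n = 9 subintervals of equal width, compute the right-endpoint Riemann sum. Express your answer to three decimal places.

1.293

Δx = (3 − 0.5)/9 = 5/18.
Right endpoints: 7/9, 19/18, 4/3, 29/18, 17/9, 13/6, 22/9, 49/18, 3.
v(7/9) = 27/43, v(19/18) = 54/91, v(4/3) = 0.5625, v(29/18) = 54/101, v(17/9) = 27/53, v(13/6) = 18/37, v(22/9) = 27/58, v(49/18) = 54/121, v(3) = 3/7.
Sum = Δx · [v(7/9) + v(19/18) + v(4/3) + ...].
Sum ≈ 1.293.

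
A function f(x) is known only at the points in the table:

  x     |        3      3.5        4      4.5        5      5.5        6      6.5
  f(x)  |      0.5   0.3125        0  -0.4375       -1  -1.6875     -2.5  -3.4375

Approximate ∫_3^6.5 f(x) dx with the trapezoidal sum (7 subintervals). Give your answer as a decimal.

Δx = 0.5.
T_7 = (0.5/2)·[0.5 + 2·0.3125 + 2·0 + 2·(-0.4375) + 2·(-1) + 2·(-1.6875) + 2·(-2.5) + (-3.4375)] = -3.390625.

-3.390625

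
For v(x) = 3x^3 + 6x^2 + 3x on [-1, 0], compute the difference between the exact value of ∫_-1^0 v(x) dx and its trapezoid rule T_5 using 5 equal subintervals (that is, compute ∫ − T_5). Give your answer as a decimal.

-0.01

Exact integral: ∫_-1^0 v(x) dx = -0.25.
T_5 = -0.24.
Error = -0.25 − (-0.24) = -0.01.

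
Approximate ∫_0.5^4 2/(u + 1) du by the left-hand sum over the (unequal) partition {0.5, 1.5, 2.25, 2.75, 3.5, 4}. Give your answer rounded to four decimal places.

Subinterval widths: 1, 0.75, 0.5, 0.75, 0.5.
Left endpoints: 0.5, 1.5, 2.25, 2.75, 3.5.
f(0.5) = 4/3, f(1.5) = 0.8, f(2.25) = 8/13, f(2.75) = 8/15, f(3.5) = 4/9.
Sum = Σ Δu_i · f(u_i).
Sum ≈ 2.8632.

2.8632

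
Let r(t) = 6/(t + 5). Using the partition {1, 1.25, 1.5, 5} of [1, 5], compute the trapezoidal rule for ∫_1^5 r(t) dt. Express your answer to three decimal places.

3.146

Subinterval widths: 0.25, 0.25, 3.5.
r(1) = 1, r(1.25) = 0.96, r(1.5) = 12/13, r(5) = 0.6.
On each subinterval the trapezoid contributes (Δt_i/2)·[r(t_{i-1}) + r(t_i)].
Sum ≈ 3.146.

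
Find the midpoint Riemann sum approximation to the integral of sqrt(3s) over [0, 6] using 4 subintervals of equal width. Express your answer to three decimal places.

Δs = (6 − 0)/4 = 1.5.
Midpoints: 0.75, 2.25, 3.75, 5.25.
f(0.75) ≈ 1.500, f(2.25) ≈ 2.598, f(3.75) ≈ 3.354, f(5.25) ≈ 3.969.
Sum = Δs · [f(0.75) + f(2.25) + f(3.75) + f(5.25)].
Sum ≈ 17.131.

17.131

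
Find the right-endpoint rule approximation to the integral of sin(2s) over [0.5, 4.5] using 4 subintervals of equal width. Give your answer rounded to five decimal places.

0.25130

Δs = (4.5 − 0.5)/4 = 1.
Right endpoints: 1.5, 2.5, 3.5, 4.5.
f(1.5) ≈ 0.14112, f(2.5) ≈ -0.95892, f(3.5) ≈ 0.65699, f(4.5) ≈ 0.41212.
Sum = Δs · [f(1.5) + f(2.5) + f(3.5) + f(4.5)].
Sum ≈ 0.25130.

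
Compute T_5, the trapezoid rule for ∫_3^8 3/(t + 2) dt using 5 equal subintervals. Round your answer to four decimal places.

2.0869

Δt = (8 − 3)/5 = 1.
f(3) = 0.6, f(4) = 0.5, f(5) = 3/7, f(6) = 0.375, f(7) = 1/3, f(8) = 0.3.
T_5 = (Δt/2)·[f(t_0) + 2f(t_1) + ... + 2f(t_{4}) + f(t_5)].
Sum ≈ 2.0869.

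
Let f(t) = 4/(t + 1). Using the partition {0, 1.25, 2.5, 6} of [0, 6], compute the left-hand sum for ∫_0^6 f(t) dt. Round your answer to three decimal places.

Subinterval widths: 1.25, 1.25, 3.5.
Left endpoints: 0, 1.25, 2.5.
f(0) = 4, f(1.25) = 16/9, f(2.5) = 8/7.
Sum = Σ Δt_i · f(t_i).
Sum ≈ 11.222.

11.222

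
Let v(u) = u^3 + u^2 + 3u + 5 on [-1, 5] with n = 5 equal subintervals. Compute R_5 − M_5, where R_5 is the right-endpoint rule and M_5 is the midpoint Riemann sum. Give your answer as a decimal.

R_5 = 374.88.
M_5 = 258.96.
R_5 − M_5 = 115.92.

115.92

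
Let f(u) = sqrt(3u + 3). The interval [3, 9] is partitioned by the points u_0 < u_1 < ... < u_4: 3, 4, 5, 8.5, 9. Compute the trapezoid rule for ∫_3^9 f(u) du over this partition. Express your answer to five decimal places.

Subinterval widths: 1, 1, 3.5, 0.5.
f(3) ≈ 3.46410, f(4) ≈ 3.87298, f(5) ≈ 4.24264, f(8.5) ≈ 5.33854, f(9) ≈ 5.47723.
On each subinterval the trapezoid contributes (Δu_i/2)·[f(u_{i-1}) + f(u_i)].
Sum ≈ 27.19736.

27.19736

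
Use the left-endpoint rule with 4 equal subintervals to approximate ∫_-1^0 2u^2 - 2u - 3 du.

Δu = (0 − (-1))/4 = 0.25.
Left endpoints: -1, -0.75, -0.5, -0.25.
f(-1) = 1, f(-0.75) = -0.375, f(-0.5) = -1.5, f(-0.25) = -2.375.
Sum = Δu · [f(-1) + f(-0.75) + f(-0.5) + f(-0.25)].
Sum = -0.8125.

-0.8125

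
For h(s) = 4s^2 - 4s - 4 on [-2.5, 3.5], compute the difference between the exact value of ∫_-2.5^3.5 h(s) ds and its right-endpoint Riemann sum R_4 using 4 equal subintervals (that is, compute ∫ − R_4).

Exact integral: ∫_-2.5^3.5 h(s) ds = 42.
R_4 = 51.
Error = 42 − 51 = -9.

-9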